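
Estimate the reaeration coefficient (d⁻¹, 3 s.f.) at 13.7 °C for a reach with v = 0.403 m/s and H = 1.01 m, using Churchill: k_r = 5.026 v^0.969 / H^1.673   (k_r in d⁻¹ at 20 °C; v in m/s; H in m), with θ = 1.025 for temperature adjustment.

k_r ≈ 1.75 d⁻¹

k_r(20) = 5.026 × 0.403^0.969 / 1.01^1.673 = 5.026 × 0.4145 / 1.017 = 2.049 d⁻¹.
k_r(13.7) = 2.049 × 1.025^(13.7−20) = 2.049 × 0.8559 = 1.754 d⁻¹.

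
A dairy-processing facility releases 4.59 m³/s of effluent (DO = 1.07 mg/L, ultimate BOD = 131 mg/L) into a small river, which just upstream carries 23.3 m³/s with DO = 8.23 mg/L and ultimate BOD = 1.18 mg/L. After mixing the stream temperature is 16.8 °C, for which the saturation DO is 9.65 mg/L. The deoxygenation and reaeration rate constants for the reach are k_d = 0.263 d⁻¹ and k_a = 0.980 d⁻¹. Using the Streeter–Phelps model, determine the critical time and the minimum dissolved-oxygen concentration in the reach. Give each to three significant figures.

t_c ≈ 1.31 d; minimum DO ≈ 5.36 mg/L

Mixed DO = (23.3×8.23 + 4.59×1.07)/(23.3+4.59) = 196.7/27.89 = 7.052 mg/L.
Mixed L₀ = (23.3×1.18 + 4.59×131)/(27.89) = 628.8/27.89 = 22.55 mg/L.
Initial deficit D₀ = C_s − DO₀ = 9.65 − 7.052 = 2.598 mg/L.
t_c = (1/0.7170) ln[(0.980/0.263)(1 − 2.598×0.7170/(0.263×22.55))] = 1.395 × ln(2.555) = 1.309 d.
D_c = (0.263/0.980) × 22.55 × e^(−0.263×1.309) = 0.2684 × 22.55 × 0.7088 = 4.289 mg/L.
Minimum DO = 9.65 − 4.289 = 5.361 mg/L.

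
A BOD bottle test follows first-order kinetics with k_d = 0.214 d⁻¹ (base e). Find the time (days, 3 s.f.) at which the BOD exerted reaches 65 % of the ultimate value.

y/L₀ = 1 − e^(−k_d t) = 0.65 ⇒ e^(−k_d t) = 0.350
t = −ln(0.350) / 0.214 = 1.050 / 0.214 = 4.906 d.

t ≈ 4.91 d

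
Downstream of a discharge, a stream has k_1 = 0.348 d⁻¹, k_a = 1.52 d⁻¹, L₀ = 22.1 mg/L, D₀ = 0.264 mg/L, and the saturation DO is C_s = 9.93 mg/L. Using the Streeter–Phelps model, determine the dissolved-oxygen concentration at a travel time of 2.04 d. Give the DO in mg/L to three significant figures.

DO ≈ 6.99 mg/L

k_1 L₀/(k_a−k_1) = 0.348×22.1/(1.52−0.348) = 7.691/1.172 = 6.562 mg/L.
e^(−k_1 t) = e^(−0.348×2.040) = 0.4917; e^(−k_a t) = e^(−1.52×2.040) = 0.04501.
D = 6.562 × (0.4917 − 0.04501) + 0.264 × 0.04501 = 2.931 + 0.01188 = 2.943 mg/L.
DO = C_s − D = 9.93 − 2.943 = 6.987 mg/L.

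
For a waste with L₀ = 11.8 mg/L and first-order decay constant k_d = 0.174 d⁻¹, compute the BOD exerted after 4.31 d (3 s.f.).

y ≈ 6.23 mg/L

y_t = L₀(1 − e^(−k_d t)) = 11.8 × (1 − e^(−0.174×4.31))
= 11.8 × (1 − 0.4724) = 11.8 × 0.5276 = 6.226 mg/L.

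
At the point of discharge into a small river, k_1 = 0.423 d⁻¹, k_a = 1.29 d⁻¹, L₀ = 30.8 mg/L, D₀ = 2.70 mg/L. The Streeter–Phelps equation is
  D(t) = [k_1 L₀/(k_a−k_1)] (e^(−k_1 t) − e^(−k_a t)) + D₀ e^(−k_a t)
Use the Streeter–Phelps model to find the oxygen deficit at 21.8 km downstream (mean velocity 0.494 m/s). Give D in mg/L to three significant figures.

Travel time t = x/v = 21.8 km / (0.494 m/s) = 21800 m / 0.494 m/s = 44130 s = 0.5108 d.
k_1 L₀/(k_a−k_1) = 0.423×30.8/(1.29−0.423) = 13.03/0.8670 = 15.03 mg/L.
e^(−k_1 t) = e^(−0.423×0.5108) = 0.8057; e^(−k_a t) = e^(−1.29×0.5108) = 0.5174.
D = 15.03 × (0.8057 − 0.5174) + 2.70 × 0.5174 = 4.332 + 1.397 = 5.729 mg/L.

D ≈ 5.73 mg/L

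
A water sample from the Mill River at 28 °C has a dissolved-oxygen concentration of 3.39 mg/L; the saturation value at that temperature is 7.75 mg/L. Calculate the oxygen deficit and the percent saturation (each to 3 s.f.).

D ≈ 4.36 mg/L; 43.7 % saturation

D = C_s − C = 7.75 − 3.39 = 4.36 mg/L.
% saturation = 3.39/7.75 × 100 = 43.7 %.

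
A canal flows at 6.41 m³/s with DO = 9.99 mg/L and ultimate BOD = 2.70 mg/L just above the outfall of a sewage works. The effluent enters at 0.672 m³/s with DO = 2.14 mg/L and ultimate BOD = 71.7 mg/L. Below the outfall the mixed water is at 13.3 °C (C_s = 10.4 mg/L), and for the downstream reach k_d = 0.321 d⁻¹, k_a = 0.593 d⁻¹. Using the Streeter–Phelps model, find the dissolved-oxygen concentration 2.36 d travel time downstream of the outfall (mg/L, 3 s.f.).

DO ≈ 7.69 mg/L

Mixed DO = (6.41×9.99 + 0.672×2.14)/(6.41+0.672) = 65.47/7.082 = 9.245 mg/L.
Mixed L₀ = (6.41×2.70 + 0.672×71.7)/(7.082) = 65.49/7.082 = 9.247 mg/L.
Initial deficit D₀ = C_s − DO₀ = 10.4 − 9.245 = 1.155 mg/L.
D(2.36) = [0.321×9.247/(0.593−0.321)](e^(−0.321×2.36) − e^(−0.593×2.36)) + 1.155 e^(−0.593×2.36)
= 10.91 × (0.4688 − 0.2467) + 1.155 × 0.2467 = 2.709 mg/L.
DO = 10.4 − 2.709 = 7.691 mg/L.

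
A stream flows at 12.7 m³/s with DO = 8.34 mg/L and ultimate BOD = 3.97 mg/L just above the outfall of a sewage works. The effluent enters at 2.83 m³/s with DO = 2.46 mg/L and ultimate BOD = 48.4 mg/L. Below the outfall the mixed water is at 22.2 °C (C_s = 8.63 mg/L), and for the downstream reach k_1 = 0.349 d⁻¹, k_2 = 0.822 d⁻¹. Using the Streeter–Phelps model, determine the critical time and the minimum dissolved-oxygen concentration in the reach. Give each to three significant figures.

Mixed DO = (12.7×8.34 + 2.83×2.46)/(12.7+2.83) = 112.9/15.53 = 7.268 mg/L.
Mixed L₀ = (12.7×3.97 + 2.83×48.4)/(15.53) = 187.4/15.53 = 12.07 mg/L.
Initial deficit D₀ = C_s − DO₀ = 8.63 − 7.268 = 1.362 mg/L.
t_c = (1/0.4730) ln[(0.822/0.349)(1 − 1.362×0.4730/(0.349×12.07))] = 2.114 × ln(1.995) = 1.460 d.
D_c = (0.349/0.822) × 12.07 × e^(−0.349×1.460) = 0.4246 × 12.07 × 0.6007 = 3.078 mg/L.
Minimum DO = 8.63 − 3.078 = 5.552 mg/L.

t_c ≈ 1.46 d; minimum DO ≈ 5.55 mg/L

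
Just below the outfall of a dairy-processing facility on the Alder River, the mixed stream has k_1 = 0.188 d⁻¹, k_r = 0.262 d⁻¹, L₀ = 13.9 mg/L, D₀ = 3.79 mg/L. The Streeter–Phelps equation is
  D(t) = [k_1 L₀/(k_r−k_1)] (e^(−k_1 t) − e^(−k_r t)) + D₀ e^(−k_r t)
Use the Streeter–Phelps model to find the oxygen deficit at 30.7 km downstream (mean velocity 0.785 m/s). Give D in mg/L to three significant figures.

Travel time t = x/v = 30.7 km / (0.785 m/s) = 30700 m / 0.785 m/s = 39110 s = 0.4526 d.
k_1 L₀/(k_r−k_1) = 0.188×13.9/(0.262−0.188) = 2.613/0.07400 = 35.31 mg/L.
e^(−k_1 t) = e^(−0.188×0.4526) = 0.9184; e^(−k_r t) = e^(−0.262×0.4526) = 0.8882.
D = 35.31 × (0.9184 − 0.8882) + 3.79 × 0.8882 = 1.068 + 3.366 = 4.435 mg/L.

D ≈ 4.43 mg/L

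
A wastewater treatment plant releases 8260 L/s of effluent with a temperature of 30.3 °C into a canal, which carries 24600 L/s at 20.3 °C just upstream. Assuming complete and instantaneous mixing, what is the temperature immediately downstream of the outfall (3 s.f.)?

Flow-weighted mixing: C = (Q_r C_r + Q_w C_w)/(Q_r + Q_w)
= (24600×20.3 + 8260×30.3)/(24600 + 8260) = 749700/32860 = 22.81 °C.

22.8 °C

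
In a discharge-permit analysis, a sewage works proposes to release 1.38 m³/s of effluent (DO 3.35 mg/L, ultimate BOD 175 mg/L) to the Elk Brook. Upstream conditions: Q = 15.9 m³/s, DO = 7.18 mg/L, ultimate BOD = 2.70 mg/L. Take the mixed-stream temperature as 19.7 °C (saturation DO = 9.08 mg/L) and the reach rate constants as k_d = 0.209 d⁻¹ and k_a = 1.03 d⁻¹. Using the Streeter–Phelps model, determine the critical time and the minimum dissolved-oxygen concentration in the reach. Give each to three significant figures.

t_c ≈ 1.03 d; minimum DO ≈ 6.39 mg/L

Mixed DO = (15.9×7.18 + 1.38×3.35)/(15.9+1.38) = 118.8/17.28 = 6.874 mg/L.
Mixed L₀ = (15.9×2.70 + 1.38×175)/(17.28) = 284.4/17.28 = 16.46 mg/L.
Initial deficit D₀ = C_s − DO₀ = 9.08 − 6.874 = 2.206 mg/L.
t_c = (1/0.8210) ln[(1.03/0.209)(1 − 2.206×0.8210/(0.209×16.46))] = 1.218 × ln(2.334) = 1.032 d.
D_c = (0.209/1.03) × 16.46 × e^(−0.209×1.032) = 0.2029 × 16.46 × 0.8059 = 2.692 mg/L.
Minimum DO = 9.08 − 2.692 = 6.388 mg/L.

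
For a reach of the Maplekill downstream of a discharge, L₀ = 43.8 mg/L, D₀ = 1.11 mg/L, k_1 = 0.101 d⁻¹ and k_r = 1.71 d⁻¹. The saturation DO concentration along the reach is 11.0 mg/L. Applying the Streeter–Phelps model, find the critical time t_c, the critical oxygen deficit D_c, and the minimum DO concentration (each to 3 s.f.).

t_c ≈ 1.44 d; D_c ≈ 2.24 mg/L; min DO ≈ 8.76 mg/L

With k_r/k_1 = 16.93 and 1 − D₀(k_r−k_1)/(k_1 L₀) = 0.5963,
t_c = ln(16.93 × 0.5963) / (1.71 − 0.101) = ln(10.10) / 1.609 = 2.312/1.609 = 1.437 d.
D_c = (k_1/k_r) L₀ e^(−k_1 t_c) = (0.101/1.71) × 43.8 × e^(−0.101×1.437) = 0.05906 × 43.8 × 0.8649 = 2.238 mg/L.
Minimum DO = C_s − D_c = 11.0 − 2.238 = 8.762 mg/L.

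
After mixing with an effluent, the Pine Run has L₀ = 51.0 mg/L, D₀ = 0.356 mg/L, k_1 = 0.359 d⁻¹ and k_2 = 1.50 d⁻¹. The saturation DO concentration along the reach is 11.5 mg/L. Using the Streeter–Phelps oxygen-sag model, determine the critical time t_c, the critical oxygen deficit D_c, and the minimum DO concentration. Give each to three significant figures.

t_c ≈ 1.23 d; D_c ≈ 7.84 mg/L; min DO ≈ 3.66 mg/L

At the critical point dD/dt = 0, so k_1 L₀ e^(−k_1 t) = k_2 D. Substituting D(t) from the Streeter–Phelps equation and solving for t gives
t_c = ln[(k_2/k_1)(1 − D₀(k_2−k_1)/(k_1 L₀))] / (k_2−k_1).
Here k_2−k_1 = 1.141 d⁻¹ and 1 − D₀(k_2−k_1)/(k_1 L₀) = 1 − 0.356×1.141/(0.359×51.0) = 0.9778, so
t_c = ln(4.178 × 0.9778) / 1.141 = 1.407 / 1.141 = 1.234 d.
D_c = (k_1/k_2) L₀ e^(−k_1 t_c) = (0.359/1.50) × 51.0 × e^(−0.359×1.234) = 0.2393 × 51.0 × 0.6422 = 7.839 mg/L.
Minimum DO = C_s − D_c = 11.5 − 7.839 = 3.661 mg/L.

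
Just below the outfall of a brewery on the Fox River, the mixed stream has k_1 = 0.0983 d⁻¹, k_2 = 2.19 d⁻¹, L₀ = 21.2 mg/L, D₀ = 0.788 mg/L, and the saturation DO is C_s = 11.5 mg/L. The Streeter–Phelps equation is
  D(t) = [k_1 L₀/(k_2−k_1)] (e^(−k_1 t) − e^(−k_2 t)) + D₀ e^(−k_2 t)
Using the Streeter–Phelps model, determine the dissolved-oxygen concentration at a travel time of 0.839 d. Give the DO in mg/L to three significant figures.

DO ≈ 10.6 mg/L

k_1 L₀/(k_2−k_1) = 0.0983×21.2/(2.19−0.0983) = 2.084/2.092 = 0.9963 mg/L.
e^(−k_1 t) = e^(−0.0983×0.8390) = 0.9208; e^(−k_2 t) = e^(−2.19×0.8390) = 0.1592.
D = 0.9963 × (0.9208 − 0.1592) + 0.788 × 0.1592 = 0.7588 + 0.1255 = 0.8843 mg/L.
DO = C_s − D = 11.5 − 0.8843 = 10.62 mg/L.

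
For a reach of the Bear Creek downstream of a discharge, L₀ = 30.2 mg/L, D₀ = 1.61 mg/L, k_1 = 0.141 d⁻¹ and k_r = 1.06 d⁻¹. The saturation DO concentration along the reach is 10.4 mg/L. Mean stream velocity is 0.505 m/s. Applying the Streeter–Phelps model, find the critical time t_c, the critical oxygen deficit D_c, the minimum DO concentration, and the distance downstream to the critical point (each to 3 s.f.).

t_c ≈ 1.73 d; D_c ≈ 3.15 mg/L; min DO ≈ 7.25 mg/L; x_c ≈ 75.5 km

t_c = [1/(k_r−k_1)] ln[(k_r/k_1)(1 − D₀(k_r−k_1)/(k_1 L₀))]
= [1/(1.06−0.141)] ln[(1.06/0.141)(1 − 1.61×0.9190/(0.141×30.2))]
= (1/0.9190) ln[7.518 × 0.6525] = 1.088 × ln(4.906) = 1.088 × 1.590 = 1.731 d.
L(t_c) = L₀ e^(−k_1 t_c) = 30.2 × 0.7835 = 23.66 mg/L, and at the critical point k_r D_c = k_1 L, so D_c = (0.141/1.06) × 23.66 = 3.147 mg/L.
Minimum DO = C_s − D_c = 10.4 − 3.147 = 7.253 mg/L.
x_c = v t_c = 0.505 m/s × 1.731 d × 86400 s/d = 75510 m ≈ 75.5 km.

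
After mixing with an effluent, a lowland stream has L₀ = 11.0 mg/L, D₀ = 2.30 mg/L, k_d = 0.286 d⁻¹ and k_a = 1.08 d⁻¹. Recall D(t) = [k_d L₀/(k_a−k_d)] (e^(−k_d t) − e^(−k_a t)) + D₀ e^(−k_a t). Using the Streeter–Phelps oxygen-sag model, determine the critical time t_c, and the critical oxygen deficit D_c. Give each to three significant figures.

t_c ≈ 0.579 d; D_c ≈ 2.47 mg/L

t_c = [1/(k_a−k_d)] ln[(k_a/k_d)(1 − D₀(k_a−k_d)/(k_d L₀))]
= [1/(1.08−0.286)] ln[(1.08/0.286)(1 − 2.30×0.7940/(0.286×11.0))]
= (1/0.7940) ln[3.776 × 0.4195] = 1.259 × ln(1.584) = 1.259 × 0.4601 = 0.5794 d.
L(t_c) = L₀ e^(−k_d t_c) = 11.0 × 0.8473 = 9.320 mg/L, and at the critical point k_a D_c = k_d L, so D_c = (0.286/1.08) × 9.320 = 2.468 mg/L.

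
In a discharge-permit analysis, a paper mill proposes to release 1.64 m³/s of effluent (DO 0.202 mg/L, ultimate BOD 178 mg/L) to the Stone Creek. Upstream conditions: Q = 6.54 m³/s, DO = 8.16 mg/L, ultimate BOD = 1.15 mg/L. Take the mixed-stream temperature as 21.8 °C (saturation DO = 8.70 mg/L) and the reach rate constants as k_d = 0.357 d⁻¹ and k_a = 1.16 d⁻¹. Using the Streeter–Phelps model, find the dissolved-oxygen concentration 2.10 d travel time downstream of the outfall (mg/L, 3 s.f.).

DO ≈ 2.25 mg/L

Mixed DO = (6.54×8.16 + 1.64×0.202)/(6.54+1.64) = 53.70/8.180 = 6.565 mg/L.
Mixed L₀ = (6.54×1.15 + 1.64×178)/(8.180) = 299.4/8.180 = 36.61 mg/L.
Initial deficit D₀ = C_s − DO₀ = 8.70 − 6.565 = 2.135 mg/L.
D(2.10) = [0.357×36.61/(1.16−0.357)](e^(−0.357×2.10) − e^(−1.16×2.10)) + 2.135 e^(−1.16×2.10)
= 16.27 × (0.4725 − 0.08751) + 2.135 × 0.08751 = 6.453 mg/L.
DO = 8.70 − 6.453 = 2.247 mg/L.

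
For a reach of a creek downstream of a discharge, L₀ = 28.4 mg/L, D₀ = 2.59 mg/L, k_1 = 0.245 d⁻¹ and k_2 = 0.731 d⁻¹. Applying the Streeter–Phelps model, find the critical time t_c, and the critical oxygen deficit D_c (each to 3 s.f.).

t_c = [1/(k_2−k_1)] ln[(k_2/k_1)(1 − D₀(k_2−k_1)/(k_1 L₀))]
= [1/(0.731−0.245)] ln[(0.731/0.245)(1 − 2.59×0.4860/(0.245×28.4))]
= (1/0.4860) ln[2.984 × 0.8191] = 2.058 × ln(2.444) = 2.058 × 0.8936 = 1.839 d.
D_c = (k_1/k_2) L₀ e^(−k_1 t_c) = (0.245/0.731) × 28.4 × e^(−0.245×1.839) = 0.3352 × 28.4 × 0.6373 = 6.066 mg/L.

t_c ≈ 1.84 d; D_c ≈ 6.07 mg/L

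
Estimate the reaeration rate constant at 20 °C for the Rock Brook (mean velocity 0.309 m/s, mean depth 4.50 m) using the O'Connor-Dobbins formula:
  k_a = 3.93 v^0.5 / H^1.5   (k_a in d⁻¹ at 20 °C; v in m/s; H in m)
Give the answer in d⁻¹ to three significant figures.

k_a ≈ 0.229 d⁻¹

k_a = 3.93 × 0.309^0.5 / 4.50^1.5 = 3.93 × 0.5559 / 9.546 = 0.2289 d⁻¹.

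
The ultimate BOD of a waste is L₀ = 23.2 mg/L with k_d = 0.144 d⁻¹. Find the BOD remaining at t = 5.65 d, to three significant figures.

L_t = L₀ e^(−k_d t) = 23.2 × e^(−0.144×5.65) = 23.2 × 0.4433 = 10.28 mg/L.

L ≈ 10.3 mg/L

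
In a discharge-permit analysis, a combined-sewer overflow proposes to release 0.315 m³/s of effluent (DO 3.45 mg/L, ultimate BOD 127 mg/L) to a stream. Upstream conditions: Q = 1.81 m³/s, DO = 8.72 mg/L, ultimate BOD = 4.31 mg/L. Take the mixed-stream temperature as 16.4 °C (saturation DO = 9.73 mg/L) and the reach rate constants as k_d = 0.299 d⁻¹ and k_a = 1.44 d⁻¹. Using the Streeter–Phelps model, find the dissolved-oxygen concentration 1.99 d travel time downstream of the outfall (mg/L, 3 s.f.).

DO ≈ 6.71 mg/L

Mixed DO = (1.81×8.72 + 0.315×3.45)/(1.81+0.315) = 16.87/2.125 = 7.939 mg/L.
Mixed L₀ = (1.81×4.31 + 0.315×127)/(2.125) = 47.81/2.125 = 22.50 mg/L.
Initial deficit D₀ = C_s − DO₀ = 9.73 − 7.939 = 1.791 mg/L.
D(1.99) = [0.299×22.50/(1.44−0.299)](e^(−0.299×1.99) − e^(−1.44×1.99)) + 1.791 e^(−1.44×1.99)
= 5.895 × (0.5516 − 0.05695) + 1.791 × 0.05695 = 3.018 mg/L.
DO = 9.73 − 3.018 = 6.712 mg/L.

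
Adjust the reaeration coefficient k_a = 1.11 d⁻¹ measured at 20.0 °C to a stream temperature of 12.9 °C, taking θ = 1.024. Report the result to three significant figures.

k_a(T₂) = k_a(T₁) · θ^(T₂−T₁) = 1.11 × 1.024^(12.9−20.0)
= 1.11 × 1.024^-7.10 = 1.11 × 0.8450 = 0.9380 d⁻¹.

k_a ≈ 0.938 d⁻¹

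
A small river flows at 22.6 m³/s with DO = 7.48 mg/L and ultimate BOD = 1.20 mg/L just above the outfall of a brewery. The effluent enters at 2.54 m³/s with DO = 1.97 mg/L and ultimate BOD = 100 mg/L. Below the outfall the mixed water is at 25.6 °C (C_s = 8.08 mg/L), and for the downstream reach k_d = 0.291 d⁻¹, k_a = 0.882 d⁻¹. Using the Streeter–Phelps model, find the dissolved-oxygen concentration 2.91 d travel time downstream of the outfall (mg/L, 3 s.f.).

DO ≈ 6.05 mg/L

Mixed DO = (22.6×7.48 + 2.54×1.97)/(22.6+2.54) = 174.1/25.14 = 6.923 mg/L.
Mixed L₀ = (22.6×1.20 + 2.54×100)/(25.14) = 281.1/25.14 = 11.18 mg/L.
Initial deficit D₀ = C_s − DO₀ = 8.08 − 6.923 = 1.157 mg/L.
D(2.91) = [0.291×11.18/(0.882−0.291)](e^(−0.291×2.91) − e^(−0.882×2.91)) + 1.157 e^(−0.882×2.91)
= 5.506 × (0.4288 − 0.07679) + 1.157 × 0.07679 = 2.027 mg/L.
DO = 8.08 − 2.027 = 6.053 mg/L.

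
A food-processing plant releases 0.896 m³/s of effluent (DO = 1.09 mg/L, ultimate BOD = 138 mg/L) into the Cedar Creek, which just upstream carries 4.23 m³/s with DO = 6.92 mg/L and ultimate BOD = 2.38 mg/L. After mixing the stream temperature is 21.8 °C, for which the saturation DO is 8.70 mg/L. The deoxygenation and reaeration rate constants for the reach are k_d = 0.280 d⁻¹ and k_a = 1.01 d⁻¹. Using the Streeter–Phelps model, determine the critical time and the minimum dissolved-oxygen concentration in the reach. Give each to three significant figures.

Mixed DO = (4.23×6.92 + 0.896×1.09)/(4.23+0.896) = 30.25/5.126 = 5.901 mg/L.
Mixed L₀ = (4.23×2.38 + 0.896×138)/(5.126) = 133.7/5.126 = 26.09 mg/L.
Initial deficit D₀ = C_s − DO₀ = 8.70 − 5.901 = 2.799 mg/L.
t_c = (1/0.7300) ln[(1.01/0.280)(1 − 2.799×0.7300/(0.280×26.09))] = 1.370 × ln(2.598) = 1.308 d.
D_c = (0.280/1.01) × 26.09 × e^(−0.280×1.308) = 0.2772 × 26.09 × 0.6934 = 5.014 mg/L.
Minimum DO = 8.70 − 5.014 = 3.686 mg/L.

t_c ≈ 1.31 d; minimum DO ≈ 3.69 mg/L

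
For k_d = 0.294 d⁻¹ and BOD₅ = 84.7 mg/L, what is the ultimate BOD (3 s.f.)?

BOD₅ = L₀(1 − e^(−5k_d)) ⇒ L₀ = BOD₅ / (1 − e^(−5×0.294))
= 84.7 / (1 − 0.2299) = 84.7 / 0.7701 = 110.0 mg/L.

L₀ ≈ 110 mg/L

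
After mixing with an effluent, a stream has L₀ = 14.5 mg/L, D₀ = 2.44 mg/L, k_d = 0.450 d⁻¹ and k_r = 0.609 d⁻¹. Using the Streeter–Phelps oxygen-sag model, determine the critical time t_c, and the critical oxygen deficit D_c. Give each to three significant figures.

At the critical point dD/dt = 0, so k_d L₀ e^(−k_d t) = k_r D. Substituting D(t) from the Streeter–Phelps equation and solving for t gives
t_c = ln[(k_r/k_d)(1 − D₀(k_r−k_d)/(k_d L₀))] / (k_r−k_d).
Here k_r−k_d = 0.1590 d⁻¹ and 1 − D₀(k_r−k_d)/(k_d L₀) = 1 − 2.44×0.1590/(0.450×14.5) = 0.9405, so
t_c = ln(1.353 × 0.9405) / 0.1590 = 0.2413 / 0.1590 = 1.517 d.
D_c = (k_d/k_r) L₀ e^(−k_d t_c) = (0.450/0.609) × 14.5 × e^(−0.450×1.517) = 0.7389 × 14.5 × 0.5052 = 5.413 mg/L.

t_c ≈ 1.52 d; D_c ≈ 5.41 mg/L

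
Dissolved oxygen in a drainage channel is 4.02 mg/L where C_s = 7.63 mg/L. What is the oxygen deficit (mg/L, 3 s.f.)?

D = C_s − C = 7.63 − 4.02 = 3.61 mg/L.

D ≈ 3.61 mg/L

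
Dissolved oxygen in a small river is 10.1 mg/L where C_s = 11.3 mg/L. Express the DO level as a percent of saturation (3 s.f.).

% saturation = C/C_s × 100 = 10.1/11.3 × 100 = 89.4 %.

89.4 % saturation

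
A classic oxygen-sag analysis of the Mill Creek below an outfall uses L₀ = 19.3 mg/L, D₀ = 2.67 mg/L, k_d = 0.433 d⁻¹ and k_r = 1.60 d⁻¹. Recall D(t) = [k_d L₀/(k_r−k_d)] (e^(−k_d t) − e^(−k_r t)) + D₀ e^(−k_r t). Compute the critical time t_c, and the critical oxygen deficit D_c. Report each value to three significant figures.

t_c ≈ 0.720 d; D_c ≈ 3.82 mg/L

t_c = [1/(k_r−k_d)] ln[(k_r/k_d)(1 − D₀(k_r−k_d)/(k_d L₀))]
= [1/(1.60−0.433)] ln[(1.60/0.433)(1 − 2.67×1.167/(0.433×19.3))]
= (1/1.167) ln[3.695 × 0.6271] = 0.8569 × ln(2.317) = 0.8569 × 0.8404 = 0.7202 d.
D_c = (k_d/k_r) L₀ e^(−k_d t_c) = (0.433/1.60) × 19.3 × e^(−0.433×0.7202) = 0.2706 × 19.3 × 0.7321 = 3.824 mg/L.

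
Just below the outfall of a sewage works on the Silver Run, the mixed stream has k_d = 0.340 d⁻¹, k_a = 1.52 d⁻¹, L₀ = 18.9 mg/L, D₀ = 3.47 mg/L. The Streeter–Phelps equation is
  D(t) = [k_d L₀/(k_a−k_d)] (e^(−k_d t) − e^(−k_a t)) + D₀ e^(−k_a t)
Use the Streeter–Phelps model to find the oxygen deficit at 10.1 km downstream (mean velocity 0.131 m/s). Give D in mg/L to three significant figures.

Travel time t = x/v = 10.1 km / (0.131 m/s) = 10100 m / 0.131 m/s = 77100 s = 0.8924 d.
k_d L₀/(k_a−k_d) = 0.340×18.9/(1.52−0.340) = 6.426/1.180 = 5.446 mg/L.
e^(−k_d t) = e^(−0.340×0.8924) = 0.7383; e^(−k_a t) = e^(−1.52×0.8924) = 0.2576.
D = 5.446 × (0.7383 − 0.2576) + 3.47 × 0.2576 = 2.618 + 0.8938 = 3.512 mg/L.

D ≈ 3.51 mg/L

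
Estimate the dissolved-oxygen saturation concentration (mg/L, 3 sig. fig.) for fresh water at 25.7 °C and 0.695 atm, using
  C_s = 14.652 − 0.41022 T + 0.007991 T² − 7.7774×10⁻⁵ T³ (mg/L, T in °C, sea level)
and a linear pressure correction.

At sea level: C_s = 14.652 − 0.41022×25.7 + 0.007991×25.7² − 7.7774×10⁻⁵×25.7³ = 8.067 mg/L.
Pressure correction: C_s' = 8.067 × 0.695 = 5.607 mg/L.

C_s ≈ 5.61 mg/L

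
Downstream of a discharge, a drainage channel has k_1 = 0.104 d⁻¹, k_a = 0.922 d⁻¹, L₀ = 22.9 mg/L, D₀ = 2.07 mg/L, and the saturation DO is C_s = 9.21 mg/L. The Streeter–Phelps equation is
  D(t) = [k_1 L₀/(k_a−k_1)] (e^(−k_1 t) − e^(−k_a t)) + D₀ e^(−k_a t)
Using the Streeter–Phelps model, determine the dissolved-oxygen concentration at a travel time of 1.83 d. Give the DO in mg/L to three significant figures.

k_1 L₀/(k_a−k_1) = 0.104×22.9/(0.922−0.104) = 2.382/0.8180 = 2.911 mg/L.
e^(−k_1 t) = e^(−0.104×1.830) = 0.8267; e^(−k_a t) = e^(−0.922×1.830) = 0.1850.
D = 2.911 × (0.8267 − 0.1850) + 2.07 × 0.1850 = 1.868 + 0.3830 = 2.251 mg/L.
DO = C_s − D = 9.21 − 2.251 = 6.959 mg/L.

DO ≈ 6.96 mg/L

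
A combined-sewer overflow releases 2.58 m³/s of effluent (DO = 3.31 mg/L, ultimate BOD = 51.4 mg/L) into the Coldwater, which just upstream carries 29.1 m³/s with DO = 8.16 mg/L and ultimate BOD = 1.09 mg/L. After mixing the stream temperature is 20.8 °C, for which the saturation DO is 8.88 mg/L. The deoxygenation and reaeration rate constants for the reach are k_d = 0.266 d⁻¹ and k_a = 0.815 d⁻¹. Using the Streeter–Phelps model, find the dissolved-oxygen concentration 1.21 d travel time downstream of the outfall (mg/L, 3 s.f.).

Mixed DO = (29.1×8.16 + 2.58×3.31)/(29.1+2.58) = 246.0/31.68 = 7.765 mg/L.
Mixed L₀ = (29.1×1.09 + 2.58×51.4)/(31.68) = 164.3/31.68 = 5.187 mg/L.
Initial deficit D₀ = C_s − DO₀ = 8.88 − 7.765 = 1.115 mg/L.
D(1.21) = [0.266×5.187/(0.815−0.266)](e^(−0.266×1.21) − e^(−0.815×1.21)) + 1.115 e^(−0.815×1.21)
= 2.513 × (0.7248 − 0.3730) + 1.115 × 0.3730 = 1.300 mg/L.
DO = 8.88 − 1.300 = 7.580 mg/L.

DO ≈ 7.58 mg/L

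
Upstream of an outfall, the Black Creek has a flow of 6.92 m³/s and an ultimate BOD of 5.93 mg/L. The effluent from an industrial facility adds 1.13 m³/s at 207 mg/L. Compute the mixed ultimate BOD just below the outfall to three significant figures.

Flow-weighted mixing: C = (Q_r C_r + Q_w C_w)/(Q_r + Q_w)
= (6.92×5.93 + 1.13×207)/(6.92 + 1.13) = 274.9/8.050 = 34.15 mg/L.

34.2 mg/L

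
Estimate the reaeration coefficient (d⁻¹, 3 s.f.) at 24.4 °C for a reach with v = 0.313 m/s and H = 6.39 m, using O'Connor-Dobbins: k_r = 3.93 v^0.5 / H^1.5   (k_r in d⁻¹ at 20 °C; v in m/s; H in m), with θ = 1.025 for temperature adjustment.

k_r ≈ 0.152 d⁻¹

k_r(20) = 3.93 × 0.313^0.5 / 6.39^1.5 = 3.93 × 0.5595 / 16.15 = 0.1361 d⁻¹.
k_r(24.4) = 0.1361 × 1.025^(24.4−20) = 0.1361 × 1.115 = 0.1517 d⁻¹.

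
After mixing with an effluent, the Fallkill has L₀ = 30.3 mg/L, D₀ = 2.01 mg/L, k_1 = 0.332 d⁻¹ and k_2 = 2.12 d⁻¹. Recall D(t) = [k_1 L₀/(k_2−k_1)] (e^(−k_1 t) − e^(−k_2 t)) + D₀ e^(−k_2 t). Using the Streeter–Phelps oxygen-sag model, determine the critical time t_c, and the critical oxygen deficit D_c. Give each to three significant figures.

t_c ≈ 0.790 d; D_c ≈ 3.65 mg/L

At the critical point dD/dt = 0, so k_1 L₀ e^(−k_1 t) = k_2 D. Substituting D(t) from the Streeter–Phelps equation and solving for t gives
t_c = ln[(k_2/k_1)(1 − D₀(k_2−k_1)/(k_1 L₀))] / (k_2−k_1).
Here k_2−k_1 = 1.788 d⁻¹ and 1 − D₀(k_2−k_1)/(k_1 L₀) = 1 − 2.01×1.788/(0.332×30.3) = 0.6427, so
t_c = ln(6.386 × 0.6427) / 1.788 = 1.412 / 1.788 = 0.7897 d.
D_c = (k_1/k_2) L₀ e^(−k_1 t_c) = (0.332/2.12) × 30.3 × e^(−0.332×0.7897) = 0.1566 × 30.3 × 0.7694 = 3.651 mg/L.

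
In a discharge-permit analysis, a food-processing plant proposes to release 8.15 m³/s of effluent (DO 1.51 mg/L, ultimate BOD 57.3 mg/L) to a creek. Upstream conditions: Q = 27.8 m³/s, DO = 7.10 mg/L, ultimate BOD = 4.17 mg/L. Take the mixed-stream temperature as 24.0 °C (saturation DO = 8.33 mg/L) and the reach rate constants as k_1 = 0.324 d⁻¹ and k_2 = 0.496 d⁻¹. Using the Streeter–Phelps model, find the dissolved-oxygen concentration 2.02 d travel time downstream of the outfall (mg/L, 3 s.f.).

DO ≈ 2.75 mg/L

Mixed DO = (27.8×7.10 + 8.15×1.51)/(27.8+8.15) = 209.7/35.95 = 5.833 mg/L.
Mixed L₀ = (27.8×4.17 + 8.15×57.3)/(35.95) = 582.9/35.95 = 16.21 mg/L.
Initial deficit D₀ = C_s − DO₀ = 8.33 − 5.833 = 2.497 mg/L.
D(2.02) = [0.324×16.21/(0.496−0.324)](e^(−0.324×2.02) − e^(−0.496×2.02)) + 2.497 e^(−0.496×2.02)
= 30.54 × (0.5197 − 0.3672) + 2.497 × 0.3672 = 5.576 mg/L.
DO = 8.33 − 5.576 = 2.754 mg/L.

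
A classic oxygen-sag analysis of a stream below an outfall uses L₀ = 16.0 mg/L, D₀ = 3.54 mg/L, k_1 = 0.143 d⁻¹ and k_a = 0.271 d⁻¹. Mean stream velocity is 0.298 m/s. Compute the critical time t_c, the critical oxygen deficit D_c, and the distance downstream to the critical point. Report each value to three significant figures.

t_c = [1/(k_a−k_1)] ln[(k_a/k_1)(1 − D₀(k_a−k_1)/(k_1 L₀))]
= [1/(0.271−0.143)] ln[(0.271/0.143)(1 − 3.54×0.1280/(0.143×16.0))]
= (1/0.1280) ln[1.895 × 0.8020] = 7.812 × ln(1.520) = 7.812 × 0.4186 = 3.270 d.
L(t_c) = L₀ e^(−k_1 t_c) = 16.0 × 0.6265 = 10.02 mg/L, and at the critical point k_a D_c = k_1 L, so D_c = (0.143/0.271) × 10.02 = 5.289 mg/L.
x_c = v t_c = 0.298 m/s × 3.270 d × 86400 s/d = 84200 m ≈ 84.2 km.

t_c ≈ 3.27 d; D_c ≈ 5.29 mg/L; x_c ≈ 84.2 km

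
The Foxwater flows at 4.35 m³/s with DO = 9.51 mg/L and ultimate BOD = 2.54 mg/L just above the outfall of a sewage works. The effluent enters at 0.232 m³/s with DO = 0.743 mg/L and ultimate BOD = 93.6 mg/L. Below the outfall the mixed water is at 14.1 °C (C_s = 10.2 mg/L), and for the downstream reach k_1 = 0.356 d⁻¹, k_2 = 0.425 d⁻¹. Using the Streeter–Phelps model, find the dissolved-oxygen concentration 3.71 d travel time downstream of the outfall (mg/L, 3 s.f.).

Mixed DO = (4.35×9.51 + 0.232×0.743)/(4.35+0.232) = 41.54/4.582 = 9.066 mg/L.
Mixed L₀ = (4.35×2.54 + 0.232×93.6)/(4.582) = 32.76/4.582 = 7.151 mg/L.
Initial deficit D₀ = C_s − DO₀ = 10.2 − 9.066 = 1.134 mg/L.
D(3.71) = [0.356×7.151/(0.425−0.356)](e^(−0.356×3.71) − e^(−0.425×3.71)) + 1.134 e^(−0.425×3.71)
= 36.89 × (0.2669 − 0.2066) + 1.134 × 0.2066 = 2.458 mg/L.
DO = 10.2 − 2.458 = 7.742 mg/L.

DO ≈ 7.74 mg/L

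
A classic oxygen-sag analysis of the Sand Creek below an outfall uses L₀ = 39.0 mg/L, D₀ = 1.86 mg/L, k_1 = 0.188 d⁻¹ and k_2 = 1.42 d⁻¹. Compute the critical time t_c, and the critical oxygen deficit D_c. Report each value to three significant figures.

At the critical point dD/dt = 0, so k_1 L₀ e^(−k_1 t) = k_2 D. Substituting D(t) from the Streeter–Phelps equation and solving for t gives
t_c = ln[(k_2/k_1)(1 − D₀(k_2−k_1)/(k_1 L₀))] / (k_2−k_1).
Here k_2−k_1 = 1.232 d⁻¹ and 1 − D₀(k_2−k_1)/(k_1 L₀) = 1 − 1.86×1.232/(0.188×39.0) = 0.6875, so
t_c = ln(7.553 × 0.6875) / 1.232 = 1.647 / 1.232 = 1.337 d.
L(t_c) = L₀ e^(−k_1 t_c) = 39.0 × 0.7777 = 30.33 mg/L, and at the critical point k_2 D_c = k_1 L, so D_c = (0.188/1.42) × 30.33 = 4.016 mg/L.

t_c ≈ 1.34 d; D_c ≈ 4.02 mg/L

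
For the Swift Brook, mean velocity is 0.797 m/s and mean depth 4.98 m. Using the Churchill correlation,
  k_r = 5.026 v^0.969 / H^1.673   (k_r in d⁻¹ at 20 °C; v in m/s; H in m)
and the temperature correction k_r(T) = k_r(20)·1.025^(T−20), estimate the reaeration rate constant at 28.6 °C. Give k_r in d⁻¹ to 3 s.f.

k_r ≈ 0.340 d⁻¹

k_r(20) = 5.026 × 0.797^0.969 / 4.98^1.673 = 5.026 × 0.8026 / 14.67 = 0.2750 d⁻¹.
k_r(28.6) = 0.2750 × 1.025^(28.6−20) = 0.2750 × 1.237 = 0.3400 d⁻¹.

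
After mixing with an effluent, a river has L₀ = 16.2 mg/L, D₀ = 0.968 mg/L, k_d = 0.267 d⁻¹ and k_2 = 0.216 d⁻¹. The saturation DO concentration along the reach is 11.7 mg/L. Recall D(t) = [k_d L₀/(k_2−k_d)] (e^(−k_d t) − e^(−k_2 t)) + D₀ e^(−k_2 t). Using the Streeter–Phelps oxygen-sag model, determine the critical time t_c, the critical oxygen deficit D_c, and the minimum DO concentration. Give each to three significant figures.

With k_2/k_d = 0.8090 and 1 − D₀(k_2−k_d)/(k_d L₀) = 1.011,
t_c = ln(0.8090 × 1.011) / (0.216 − 0.267) = ln(0.8182) / -0.05100 = -0.2006/-0.05100 = 3.934 d.
D_c = (k_d/k_2) L₀ e^(−k_d t_c) = (0.267/0.216) × 16.2 × e^(−0.267×3.934) = 1.236 × 16.2 × 0.3498 = 7.005 mg/L.
Minimum DO = C_s − D_c = 11.7 − 7.005 = 4.695 mg/L.

t_c ≈ 3.93 d; D_c ≈ 7.01 mg/L; min DO ≈ 4.69 mg/L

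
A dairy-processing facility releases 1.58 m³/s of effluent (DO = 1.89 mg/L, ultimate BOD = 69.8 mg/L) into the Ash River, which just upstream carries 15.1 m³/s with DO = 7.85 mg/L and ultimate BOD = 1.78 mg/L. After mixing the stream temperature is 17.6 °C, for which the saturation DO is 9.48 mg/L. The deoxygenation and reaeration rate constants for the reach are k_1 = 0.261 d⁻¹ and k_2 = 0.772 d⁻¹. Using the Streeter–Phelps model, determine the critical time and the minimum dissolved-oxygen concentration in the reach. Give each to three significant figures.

Mixed DO = (15.1×7.85 + 1.58×1.89)/(15.1+1.58) = 121.5/16.68 = 7.285 mg/L.
Mixed L₀ = (15.1×1.78 + 1.58×69.8)/(16.68) = 137.2/16.68 = 8.223 mg/L.
Initial deficit D₀ = C_s − DO₀ = 9.48 − 7.285 = 2.195 mg/L.
t_c = (1/0.5110) ln[(0.772/0.261)(1 − 2.195×0.5110/(0.261×8.223))] = 1.957 × ln(1.412) = 0.6757 d.
D_c = (0.261/0.772) × 8.223 × e^(−0.261×0.6757) = 0.3381 × 8.223 × 0.8383 = 2.331 mg/L.
Minimum DO = 9.48 − 2.331 = 7.149 mg/L.

t_c ≈ 0.676 d; minimum DO ≈ 7.15 mg/L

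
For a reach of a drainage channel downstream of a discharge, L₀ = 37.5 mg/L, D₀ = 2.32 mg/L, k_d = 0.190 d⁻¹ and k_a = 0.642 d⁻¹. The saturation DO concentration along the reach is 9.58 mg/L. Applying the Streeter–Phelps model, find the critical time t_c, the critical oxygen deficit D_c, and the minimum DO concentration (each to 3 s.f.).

With k_a/k_d = 3.379 and 1 − D₀(k_a−k_d)/(k_d L₀) = 0.8528,
t_c = ln(3.379 × 0.8528) / (0.642 − 0.190) = ln(2.882) / 0.4520 = 1.058/0.4520 = 2.342 d.
D_c = (k_d/k_a) L₀ e^(−k_d t_c) = (0.190/0.642) × 37.5 × e^(−0.190×2.342) = 0.2960 × 37.5 × 0.6409 = 7.113 mg/L.
Minimum DO = C_s − D_c = 9.58 − 7.113 = 2.467 mg/L.

t_c ≈ 2.34 d; D_c ≈ 7.11 mg/L; min DO ≈ 2.47 mg/L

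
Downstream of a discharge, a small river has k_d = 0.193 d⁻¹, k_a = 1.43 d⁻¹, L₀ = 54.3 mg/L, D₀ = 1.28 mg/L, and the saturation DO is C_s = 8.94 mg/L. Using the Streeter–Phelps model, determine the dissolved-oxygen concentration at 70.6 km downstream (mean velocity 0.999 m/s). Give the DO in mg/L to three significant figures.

Travel time t = x/v = 70.6 km / (0.999 m/s) = 70600 m / 0.999 m/s = 70670 s = 0.8179 d.
k_d L₀/(k_a−k_d) = 0.193×54.3/(1.43−0.193) = 10.48/1.237 = 8.472 mg/L.
e^(−k_d t) = e^(−0.193×0.8179) = 0.8540; e^(−k_a t) = e^(−1.43×0.8179) = 0.3105.
D = 8.472 × (0.8540 − 0.3105) + 1.28 × 0.3105 = 4.605 + 0.3974 = 5.002 mg/L.
DO = C_s − D = 8.94 − 5.002 = 3.938 mg/L.

DO ≈ 3.94 mg/L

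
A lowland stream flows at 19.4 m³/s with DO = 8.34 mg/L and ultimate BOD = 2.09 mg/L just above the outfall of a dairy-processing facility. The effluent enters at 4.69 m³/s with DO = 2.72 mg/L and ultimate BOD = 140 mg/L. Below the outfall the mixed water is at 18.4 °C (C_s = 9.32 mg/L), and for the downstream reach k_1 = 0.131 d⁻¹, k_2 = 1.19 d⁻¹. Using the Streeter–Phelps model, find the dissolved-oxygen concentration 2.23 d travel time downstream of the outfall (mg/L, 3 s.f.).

Mixed DO = (19.4×8.34 + 4.69×2.72)/(19.4+4.69) = 174.6/24.09 = 7.246 mg/L.
Mixed L₀ = (19.4×2.09 + 4.69×140)/(24.09) = 697.1/24.09 = 28.94 mg/L.
Initial deficit D₀ = C_s − DO₀ = 9.32 − 7.246 = 2.074 mg/L.
D(2.23) = [0.131×28.94/(1.19−0.131)](e^(−0.131×2.23) − e^(−1.19×2.23)) + 2.074 e^(−1.19×2.23)
= 3.580 × (0.7467 − 0.07039) + 2.074 × 0.07039 = 2.567 mg/L.
DO = 9.32 − 2.567 = 6.753 mg/L.

DO ≈ 6.75 mg/L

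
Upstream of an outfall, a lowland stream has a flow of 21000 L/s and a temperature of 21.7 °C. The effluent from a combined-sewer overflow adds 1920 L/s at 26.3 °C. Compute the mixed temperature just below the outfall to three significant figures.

22.1 °C

Flow-weighted mixing: C = (Q_r C_r + Q_w C_w)/(Q_r + Q_w)
= (21000×21.7 + 1920×26.3)/(21000 + 1920) = 506200/22920 = 22.09 °C.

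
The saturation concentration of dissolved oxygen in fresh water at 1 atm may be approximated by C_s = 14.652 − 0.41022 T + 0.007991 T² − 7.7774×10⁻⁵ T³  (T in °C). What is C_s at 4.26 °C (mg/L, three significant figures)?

C_s = 14.652 − 0.41022×4.26 + 0.007991×4.26² − 7.7774×10⁻⁵×4.26³ = 13.04 mg/L.

C_s ≈ 13.0 mg/L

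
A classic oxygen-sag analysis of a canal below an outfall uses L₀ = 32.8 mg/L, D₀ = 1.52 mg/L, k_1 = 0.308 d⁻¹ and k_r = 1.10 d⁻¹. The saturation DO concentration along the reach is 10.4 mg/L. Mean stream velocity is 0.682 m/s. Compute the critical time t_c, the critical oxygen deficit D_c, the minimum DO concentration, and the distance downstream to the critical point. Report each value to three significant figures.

t_c ≈ 1.45 d; D_c ≈ 5.88 mg/L; min DO ≈ 4.52 mg/L; x_c ≈ 85.3 km

At the critical point dD/dt = 0, so k_1 L₀ e^(−k_1 t) = k_r D. Substituting D(t) from the Streeter–Phelps equation and solving for t gives
t_c = ln[(k_r/k_1)(1 − D₀(k_r−k_1)/(k_1 L₀))] / (k_r−k_1).
Here k_r−k_1 = 0.7920 d⁻¹ and 1 − D₀(k_r−k_1)/(k_1 L₀) = 1 − 1.52×0.7920/(0.308×32.8) = 0.8808, so
t_c = ln(3.571 × 0.8808) / 0.7920 = 1.146 / 0.7920 = 1.447 d.
L(t_c) = L₀ e^(−k_1 t_c) = 32.8 × 0.6404 = 21.00 mg/L, and at the critical point k_r D_c = k_1 L, so D_c = (0.308/1.10) × 21.00 = 5.881 mg/L.
Minimum DO = C_s − D_c = 10.4 − 5.881 = 4.519 mg/L.
x_c = v t_c = 0.682 m/s × 1.447 d × 86400 s/d = 85270 m ≈ 85.3 km.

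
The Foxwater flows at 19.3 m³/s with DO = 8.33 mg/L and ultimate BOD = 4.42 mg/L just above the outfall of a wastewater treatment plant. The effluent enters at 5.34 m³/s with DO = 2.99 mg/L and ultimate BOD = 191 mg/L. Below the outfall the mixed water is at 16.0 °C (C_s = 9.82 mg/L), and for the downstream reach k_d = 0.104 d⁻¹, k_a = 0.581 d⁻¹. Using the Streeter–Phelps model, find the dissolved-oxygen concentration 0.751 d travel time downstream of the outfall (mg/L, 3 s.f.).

Mixed DO = (19.3×8.33 + 5.34×2.99)/(19.3+5.34) = 176.7/24.64 = 7.173 mg/L.
Mixed L₀ = (19.3×4.42 + 5.34×191)/(24.64) = 1105/24.64 = 44.86 mg/L.
Initial deficit D₀ = C_s − DO₀ = 9.82 − 7.173 = 2.647 mg/L.
D(0.751) = [0.104×44.86/(0.581−0.104)](e^(−0.104×0.751) − e^(−0.581×0.751)) + 2.647 e^(−0.581×0.751)
= 9.780 × (0.9249 − 0.6464) + 2.647 × 0.6464 = 4.435 mg/L.
DO = 9.82 − 4.435 = 5.385 mg/L.

DO ≈ 5.39 mg/L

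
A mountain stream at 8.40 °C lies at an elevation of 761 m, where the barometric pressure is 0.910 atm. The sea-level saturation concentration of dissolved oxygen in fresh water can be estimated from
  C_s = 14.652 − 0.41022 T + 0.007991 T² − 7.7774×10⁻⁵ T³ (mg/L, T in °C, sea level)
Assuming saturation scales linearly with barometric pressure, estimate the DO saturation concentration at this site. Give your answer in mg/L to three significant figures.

C_s ≈ 10.7 mg/L

At sea level: C_s = 14.652 − 0.41022×8.40 + 0.007991×8.40² − 7.7774×10⁻⁵×8.40³ = 11.72 mg/L.
Pressure correction: C_s' = 11.72 × 0.910 = 10.67 mg/L.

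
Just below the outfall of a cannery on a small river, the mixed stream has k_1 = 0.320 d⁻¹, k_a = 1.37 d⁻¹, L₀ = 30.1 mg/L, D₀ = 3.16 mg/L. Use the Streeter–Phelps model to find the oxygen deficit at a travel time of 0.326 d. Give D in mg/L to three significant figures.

D ≈ 4.42 mg/L

k_1 L₀/(k_a−k_1) = 0.320×30.1/(1.37−0.320) = 9.632/1.050 = 9.173 mg/L.
e^(−k_1 t) = e^(−0.320×0.3260) = 0.9009; e^(−k_a t) = e^(−1.37×0.3260) = 0.6398.
D = 9.173 × (0.9009 − 0.6398) + 3.16 × 0.6398 = 2.396 + 2.022 = 4.417 mg/L.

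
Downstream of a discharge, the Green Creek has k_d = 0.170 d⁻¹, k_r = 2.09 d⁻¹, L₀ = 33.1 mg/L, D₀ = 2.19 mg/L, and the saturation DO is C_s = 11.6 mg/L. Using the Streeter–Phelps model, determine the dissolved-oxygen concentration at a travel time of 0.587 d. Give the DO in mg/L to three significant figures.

k_d L₀/(k_r−k_d) = 0.170×33.1/(2.09−0.170) = 5.627/1.920 = 2.931 mg/L.
e^(−k_d t) = e^(−0.170×0.5870) = 0.9050; e^(−k_r t) = e^(−2.09×0.5870) = 0.2932.
D = 2.931 × (0.9050 − 0.2932) + 2.19 × 0.2932 = 1.793 + 0.6422 = 2.435 mg/L.
DO = C_s − D = 11.6 − 2.435 = 9.165 mg/L.

DO ≈ 9.16 mg/L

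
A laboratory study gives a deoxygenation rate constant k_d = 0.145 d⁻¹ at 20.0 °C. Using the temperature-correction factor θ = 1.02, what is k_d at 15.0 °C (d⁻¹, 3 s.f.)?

k_d ≈ 0.131 d⁻¹

k_d(T₂) = k_d(T₁) · θ^(T₂−T₁) = 0.145 × 1.02^(15.0−20.0)
= 0.145 × 1.02^-5.00 = 0.145 × 0.9057 = 0.1313 d⁻¹.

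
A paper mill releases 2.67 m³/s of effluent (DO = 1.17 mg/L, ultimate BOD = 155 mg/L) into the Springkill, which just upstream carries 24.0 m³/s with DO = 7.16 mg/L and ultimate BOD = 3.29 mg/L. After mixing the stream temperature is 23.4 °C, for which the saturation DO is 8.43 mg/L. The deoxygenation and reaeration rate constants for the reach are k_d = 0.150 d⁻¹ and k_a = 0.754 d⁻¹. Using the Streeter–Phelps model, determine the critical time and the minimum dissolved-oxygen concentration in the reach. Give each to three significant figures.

t_c ≈ 1.81 d; minimum DO ≈ 5.63 mg/L

Mixed DO = (24.0×7.16 + 2.67×1.17)/(24.0+2.67) = 175.0/26.67 = 6.560 mg/L.
Mixed L₀ = (24.0×3.29 + 2.67×155)/(26.67) = 492.8/26.67 = 18.48 mg/L.
Initial deficit D₀ = C_s − DO₀ = 8.43 − 6.560 = 1.870 mg/L.
t_c = (1/0.6040) ln[(0.754/0.150)(1 − 1.870×0.6040/(0.150×18.48))] = 1.656 × ln(2.979) = 1.807 d.
D_c = (0.150/0.754) × 18.48 × e^(−0.150×1.807) = 0.1989 × 18.48 × 0.7626 = 2.803 mg/L.
Minimum DO = 8.43 − 2.803 = 5.627 mg/L.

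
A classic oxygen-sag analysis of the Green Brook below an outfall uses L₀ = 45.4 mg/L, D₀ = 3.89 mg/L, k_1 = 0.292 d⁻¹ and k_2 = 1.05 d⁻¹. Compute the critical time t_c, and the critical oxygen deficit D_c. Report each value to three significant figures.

t_c ≈ 1.36 d; D_c ≈ 8.50 mg/L

At the critical point dD/dt = 0, so k_1 L₀ e^(−k_1 t) = k_2 D. Substituting D(t) from the Streeter–Phelps equation and solving for t gives
t_c = ln[(k_2/k_1)(1 − D₀(k_2−k_1)/(k_1 L₀))] / (k_2−k_1).
Here k_2−k_1 = 0.7580 d⁻¹ and 1 − D₀(k_2−k_1)/(k_1 L₀) = 1 − 3.89×0.7580/(0.292×45.4) = 0.7776, so
t_c = ln(3.596 × 0.7776) / 0.7580 = 1.028 / 0.7580 = 1.356 d.
D_c = (k_1/k_2) L₀ e^(−k_1 t_c) = (0.292/1.05) × 45.4 × e^(−0.292×1.356) = 0.2781 × 45.4 × 0.6729 = 8.496 mg/L.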